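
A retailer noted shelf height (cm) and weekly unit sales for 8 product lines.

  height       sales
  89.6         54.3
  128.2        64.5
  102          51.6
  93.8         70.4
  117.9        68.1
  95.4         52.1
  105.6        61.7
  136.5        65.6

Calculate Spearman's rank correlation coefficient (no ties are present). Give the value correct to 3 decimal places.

Rank height: 1, 7, 4, 2, 6, 3, 5, 8
Rank sales: 3, 5, 1, 8, 7, 2, 4, 6
d = rank(height) − rank(sales): -2, 2, 3, -6, -1, 1, 1, 2; Σd² = 60
ρ = 1 − 6Σd² / [n(n²−1)] = 1 − 6×60 / (8×63) = 1 − 360/504 ≈ 0.286

0.286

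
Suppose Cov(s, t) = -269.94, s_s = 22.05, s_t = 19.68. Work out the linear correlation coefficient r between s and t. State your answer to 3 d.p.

r = Cov(s,t) / (s_s · s_t) = -269.94 / (22.05 × 19.68)
  = -269.94 / 433.9440 ≈ -0.622

-0.622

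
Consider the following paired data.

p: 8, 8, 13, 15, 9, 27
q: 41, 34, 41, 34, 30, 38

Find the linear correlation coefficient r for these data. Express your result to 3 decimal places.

n = 6, Σp = 80, Σq = 218, Σp² = 1332, Σq² = 8018, Σpq = 2939
nΣpq − ΣpΣq = 17634 − 17440 = 194
nΣp² − (Σp)² = 7992 − 6400 = 1592; nΣq² − (Σq)² = 48108 − 47524 = 584
r = 194 / √(1592 × 584) = 194 / 964.2240 ≈ 0.201

0.201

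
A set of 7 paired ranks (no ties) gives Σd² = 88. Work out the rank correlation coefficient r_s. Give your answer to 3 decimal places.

ρ = 1 − 6Σd² / [n(n²−1)] = 1 − 6×88 / (7×48)
  = 1 − 528/336 = 1 − 1.5714 ≈ -0.571

-0.571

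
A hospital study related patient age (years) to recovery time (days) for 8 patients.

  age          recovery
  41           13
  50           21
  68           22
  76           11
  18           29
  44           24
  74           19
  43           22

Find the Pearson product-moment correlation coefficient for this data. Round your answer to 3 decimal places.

-0.604

n = 8, Σx = 414, Σy = 161, Σx² = 24166, Σy² = 3477, Σxy = 7845
nΣxy − ΣxΣy = 62760 − 66654 = -3894
nΣx² − (Σx)² = 193328 − 171396 = 21932; nΣy² − (Σy)² = 27816 − 25921 = 1895
r = -3894 / √(21932 × 1895) = -3894 / 6446.7930 ≈ -0.604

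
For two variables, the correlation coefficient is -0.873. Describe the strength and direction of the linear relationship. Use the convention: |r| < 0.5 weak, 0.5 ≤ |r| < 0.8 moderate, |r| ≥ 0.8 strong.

strong negative

r = -0.873 < 0 so the relationship is negative.
|r| = 0.873, which falls in the strong range.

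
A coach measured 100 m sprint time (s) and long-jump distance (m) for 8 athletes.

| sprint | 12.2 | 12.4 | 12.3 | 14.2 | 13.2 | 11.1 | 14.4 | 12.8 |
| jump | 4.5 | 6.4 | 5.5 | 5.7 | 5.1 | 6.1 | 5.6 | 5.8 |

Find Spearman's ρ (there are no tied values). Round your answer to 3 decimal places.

Rank sprint: 2, 4, 3, 7, 6, 1, 8, 5
Rank jump: 1, 8, 3, 5, 2, 7, 4, 6
d = rank(sprint) − rank(jump): 1, -4, 0, 2, 4, -6, 4, -1; Σd² = 90
ρ = 1 − 6Σd² / [n(n²−1)] = 1 − 6×90 / (8×63) = 1 − 540/504 ≈ -0.071

-0.071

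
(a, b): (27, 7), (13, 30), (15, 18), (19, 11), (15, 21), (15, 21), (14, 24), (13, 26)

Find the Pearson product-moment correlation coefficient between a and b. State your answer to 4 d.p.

-0.8995

n = 8, Σa = 131, Σb = 158, Σa² = 2299, Σb² = 3528, Σab = 2362
nΣab − ΣaΣb = 18896 − 20698 = -1802
nΣa² − (Σa)² = 18392 − 17161 = 1231; nΣb² − (Σb)² = 28224 − 24964 = 3260
r = -1802 / √(1231 × 3260) = -1802 / 2003.2623 ≈ -0.8995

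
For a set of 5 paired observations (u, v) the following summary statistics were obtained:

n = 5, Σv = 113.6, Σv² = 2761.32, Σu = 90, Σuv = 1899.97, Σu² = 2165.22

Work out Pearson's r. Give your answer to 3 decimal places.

r = (nΣuv − ΣuΣv) / √[(nΣu² − (Σu)²)(nΣv² − (Σv)²)]
Numerator: 5×1899.97 − 90×113.6 = -724.15
Denominator: √[(10826.1 − 8100)(13806.6 − 12904.96)] = √[2726.1 × 901.64] = 1567.7885
r = -724.15 / 1567.7885 ≈ -0.462

-0.462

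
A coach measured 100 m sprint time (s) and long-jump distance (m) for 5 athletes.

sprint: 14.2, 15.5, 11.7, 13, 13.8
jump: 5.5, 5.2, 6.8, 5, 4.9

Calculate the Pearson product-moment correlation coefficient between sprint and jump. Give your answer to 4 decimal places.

-0.6546

n = 5, Σx = 68.2, Σy = 27.4, Σx² = 938.22, Σy² = 152.54, Σxy = 370.88
nΣxy − ΣxΣy = 1854.4 − 1868.68 = -14.28
nΣx² − (Σx)² = 4691.1 − 4651.24 = 39.86; nΣy² − (Σy)² = 762.7 − 750.76 = 11.94
r = -14.28 / √(39.86 × 11.94) = -14.28 / 21.8158 ≈ -0.6546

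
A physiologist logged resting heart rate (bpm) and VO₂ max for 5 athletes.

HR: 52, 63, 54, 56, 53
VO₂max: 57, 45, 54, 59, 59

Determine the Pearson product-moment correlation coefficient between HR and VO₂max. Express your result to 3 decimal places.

-0.860

n = 5, Σx = 278, Σy = 274, Σx² = 15534, Σy² = 15152, Σxy = 15146
nΣxy − ΣxΣy = 75730 − 76172 = -442
nΣx² − (Σx)² = 77670 − 77284 = 386; nΣy² − (Σy)² = 75760 − 75076 = 684
r = -442 / √(386 × 684) = -442 / 513.8327 ≈ -0.860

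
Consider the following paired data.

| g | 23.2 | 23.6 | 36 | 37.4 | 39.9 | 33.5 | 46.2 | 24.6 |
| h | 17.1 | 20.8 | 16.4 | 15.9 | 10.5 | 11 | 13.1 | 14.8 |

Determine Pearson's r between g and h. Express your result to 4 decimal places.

n = 8, Σg = 264.4, Σh = 119.6, Σg² = 9243.82, Σh² = 1868.72, Σgh = 3829.41
nΣgh − ΣgΣh = 30635.28 − 31622.24 = -986.96
nΣg² − (Σg)² = 73950.56 − 69907.36 = 4043.2; nΣh² − (Σh)² = 14949.76 − 14304.16 = 645.6
r = -986.96 / √(4043.2 × 645.6) = -986.96 / 1615.6392 ≈ -0.6109

-0.6109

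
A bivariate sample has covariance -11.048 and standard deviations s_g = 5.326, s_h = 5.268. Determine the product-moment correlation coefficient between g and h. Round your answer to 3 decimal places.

r = Cov(g,h) / (s_g · s_h) = -11.048 / (5.326 × 5.268)
  = -11.048 / 28.0574 ≈ -0.394

-0.394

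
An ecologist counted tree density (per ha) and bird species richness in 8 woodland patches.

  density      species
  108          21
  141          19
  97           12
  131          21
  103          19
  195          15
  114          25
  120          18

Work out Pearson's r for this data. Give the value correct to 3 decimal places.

-0.190

n = 8, Σx = 1009, Σy = 150, Σx² = 134145, Σy² = 2922, Σxy = 18754
nΣxy − ΣxΣy = 150032 − 151350 = -1318
nΣx² − (Σx)² = 1073160 − 1018081 = 55079; nΣy² − (Σy)² = 23376 − 22500 = 876
r = -1318 / √(55079 × 876) = -1318 / 6946.1647 ≈ -0.190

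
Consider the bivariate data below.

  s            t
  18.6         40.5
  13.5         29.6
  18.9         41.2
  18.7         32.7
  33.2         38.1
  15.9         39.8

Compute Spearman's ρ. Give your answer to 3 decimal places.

0.371

Rank s: 3, 1, 5, 4, 6, 2
Rank t: 5, 1, 6, 2, 3, 4
d = rank(s) − rank(t): -2, 0, -1, 2, 3, -2; Σd² = 22
ρ = 1 − 6Σd² / [n(n²−1)] = 1 − 6×22 / (6×35) = 1 − 132/210 ≈ 0.371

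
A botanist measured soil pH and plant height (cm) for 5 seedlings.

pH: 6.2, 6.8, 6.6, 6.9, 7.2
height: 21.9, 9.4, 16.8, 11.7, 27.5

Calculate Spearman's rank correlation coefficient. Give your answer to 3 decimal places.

Rank pH: 1, 3, 2, 4, 5
Rank height: 4, 1, 3, 2, 5
d = rank(pH) − rank(height): -3, 2, -1, 2, 0; Σd² = 18
ρ = 1 − 6Σd² / [n(n²−1)] = 1 − 6×18 / (5×24) = 1 − 108/120 ≈ 0.100

0.100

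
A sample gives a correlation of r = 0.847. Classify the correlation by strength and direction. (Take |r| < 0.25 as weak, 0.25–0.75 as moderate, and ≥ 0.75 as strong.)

r = 0.847 > 0 so the relationship is positive.
|r| = 0.847, which falls in the strong range.

strong positive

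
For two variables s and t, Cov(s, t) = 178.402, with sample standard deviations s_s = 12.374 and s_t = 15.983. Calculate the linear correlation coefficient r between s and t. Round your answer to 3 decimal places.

r = Cov(s,t) / (s_s · s_t) = 178.402 / (12.374 × 15.983)
  = 178.402 / 197.7736 ≈ 0.902

0.902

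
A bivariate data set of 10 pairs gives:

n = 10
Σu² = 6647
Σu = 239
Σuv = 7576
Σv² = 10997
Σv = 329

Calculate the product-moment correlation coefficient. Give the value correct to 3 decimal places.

-0.714

r = (nΣuv − ΣuΣv) / √[(nΣu² − (Σu)²)(nΣv² − (Σv)²)]
Numerator: 10×7576 − 239×329 = -2871
Denominator: √[(66470 − 57121)(109970 − 108241)] = √[9349 × 1729] = 4020.5001
r = -2871 / 4020.5001 ≈ -0.714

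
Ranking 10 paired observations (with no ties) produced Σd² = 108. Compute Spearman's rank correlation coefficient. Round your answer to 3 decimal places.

ρ = 1 − 6Σd² / [n(n²−1)] = 1 − 6×108 / (10×99)
  = 1 − 648/990 = 1 − 0.6545 ≈ 0.345

0.345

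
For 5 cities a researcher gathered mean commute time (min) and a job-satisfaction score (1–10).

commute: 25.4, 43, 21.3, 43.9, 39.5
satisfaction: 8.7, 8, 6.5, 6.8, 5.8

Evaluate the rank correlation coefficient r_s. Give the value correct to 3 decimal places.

0.100

Rank commute: 2, 4, 1, 5, 3
Rank satisfaction: 5, 4, 2, 3, 1
d = rank(commute) − rank(satisfaction): -3, 0, -1, 2, 2; Σd² = 18
ρ = 1 − 6Σd² / [n(n²−1)] = 1 − 6×18 / (5×24) = 1 − 108/120 ≈ 0.100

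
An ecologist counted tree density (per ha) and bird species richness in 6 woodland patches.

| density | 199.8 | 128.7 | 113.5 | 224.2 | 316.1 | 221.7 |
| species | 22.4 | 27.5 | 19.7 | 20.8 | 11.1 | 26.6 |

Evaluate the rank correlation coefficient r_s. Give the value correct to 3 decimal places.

Rank density: 3, 2, 1, 5, 6, 4
Rank species: 4, 6, 2, 3, 1, 5
d = rank(density) − rank(species): -1, -4, -1, 2, 5, -1; Σd² = 48
ρ = 1 − 6Σd² / [n(n²−1)] = 1 − 6×48 / (6×35) = 1 − 288/210 ≈ -0.371

-0.371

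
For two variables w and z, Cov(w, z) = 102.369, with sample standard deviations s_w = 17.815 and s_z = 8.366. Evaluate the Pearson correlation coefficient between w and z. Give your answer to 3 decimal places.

r = Cov(w,z) / (s_w · s_z) = 102.369 / (17.815 × 8.366)
  = 102.369 / 149.0403 ≈ 0.687

0.687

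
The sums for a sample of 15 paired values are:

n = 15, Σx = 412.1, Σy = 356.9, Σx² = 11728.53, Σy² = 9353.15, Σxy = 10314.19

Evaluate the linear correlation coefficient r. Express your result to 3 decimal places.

0.860

r = (nΣxy − ΣxΣy) / √[(nΣx² − (Σx)²)(nΣy² − (Σy)²)]
Numerator: 15×10314.19 − 412.1×356.9 = 7634.36
Denominator: √[(175927.95 − 169826.41)(140297.25 − 127377.61)] = √[6101.54 × 12919.64] = 8878.6091
r = 7634.36 / 8878.6091 ≈ 0.860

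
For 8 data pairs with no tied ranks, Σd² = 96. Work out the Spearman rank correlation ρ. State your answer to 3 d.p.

ρ = 1 − 6Σd² / [n(n²−1)] = 1 − 6×96 / (8×63)
  = 1 − 576/504 = 1 − 1.1429 ≈ -0.143

-0.143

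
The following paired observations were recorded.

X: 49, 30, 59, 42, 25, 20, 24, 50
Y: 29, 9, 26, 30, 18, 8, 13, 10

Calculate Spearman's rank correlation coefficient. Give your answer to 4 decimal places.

0.5000

Rank X: 6, 4, 8, 5, 3, 1, 2, 7
Rank Y: 7, 2, 6, 8, 5, 1, 4, 3
d = rank(X) − rank(Y): -1, 2, 2, -3, -2, 0, -2, 4; Σd² = 42
ρ = 1 − 6Σd² / [n(n²−1)] = 1 − 6×42 / (8×63) = 1 − 252/504 ≈ 0.5000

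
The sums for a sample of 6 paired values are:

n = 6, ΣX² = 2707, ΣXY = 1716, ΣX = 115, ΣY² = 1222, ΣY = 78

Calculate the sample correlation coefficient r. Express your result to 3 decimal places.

0.683

r = (nΣXY − ΣXΣY) / √[(nΣX² − (ΣX)²)(nΣY² − (ΣY)²)]
Numerator: 6×1716 − 115×78 = 1326
Denominator: √[(16242 − 13225)(7332 − 6084)] = √[3017 × 1248] = 1940.4165
r = 1326 / 1940.4165 ≈ 0.683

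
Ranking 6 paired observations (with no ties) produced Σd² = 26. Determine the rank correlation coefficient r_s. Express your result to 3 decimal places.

ρ = 1 − 6Σd² / [n(n²−1)] = 1 − 6×26 / (6×35)
  = 1 − 156/210 = 1 − 0.7429 ≈ 0.257

0.257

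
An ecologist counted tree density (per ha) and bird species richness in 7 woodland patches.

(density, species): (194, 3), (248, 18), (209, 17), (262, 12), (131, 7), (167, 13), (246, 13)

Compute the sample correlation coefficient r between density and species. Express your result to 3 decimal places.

n = 7, Σx = 1457, Σy = 83, Σx² = 317031, Σy² = 1153, Σxy = 18029
nΣxy − ΣxΣy = 126203 − 120931 = 5272
nΣx² − (Σx)² = 2219217 − 2122849 = 96368; nΣy² − (Σy)² = 8071 − 6889 = 1182
r = 5272 / √(96368 × 1182) = 5272 / 10672.7211 ≈ 0.494

0.494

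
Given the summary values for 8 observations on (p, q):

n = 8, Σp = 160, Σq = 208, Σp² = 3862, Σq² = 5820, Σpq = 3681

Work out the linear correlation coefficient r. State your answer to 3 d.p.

r = (nΣpq − ΣpΣq) / √[(nΣp² − (Σp)²)(nΣq² − (Σq)²)]
Numerator: 8×3681 − 160×208 = -3832
Denominator: √[(30896 − 25600)(46560 − 43264)] = √[5296 × 3296] = 4177.9919
r = -3832 / 4177.9919 ≈ -0.917

-0.917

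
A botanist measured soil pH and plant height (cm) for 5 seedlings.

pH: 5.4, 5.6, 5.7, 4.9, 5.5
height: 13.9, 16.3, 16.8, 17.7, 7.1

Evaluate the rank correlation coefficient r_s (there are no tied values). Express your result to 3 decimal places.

Rank pH: 2, 4, 5, 1, 3
Rank height: 2, 3, 4, 5, 1
d = rank(pH) − rank(height): 0, 1, 1, -4, 2; Σd² = 22
ρ = 1 − 6Σd² / [n(n²−1)] = 1 − 6×22 / (5×24) = 1 − 132/120 ≈ -0.100

-0.100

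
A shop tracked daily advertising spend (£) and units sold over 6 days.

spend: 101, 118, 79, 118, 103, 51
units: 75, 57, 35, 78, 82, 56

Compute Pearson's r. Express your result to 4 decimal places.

n = 6, Σx = 570, Σy = 383, Σx² = 57500, Σy² = 26043, Σxy = 37572
nΣxy − ΣxΣy = 225432 − 218310 = 7122
nΣx² − (Σx)² = 345000 − 324900 = 20100; nΣy² − (Σy)² = 156258 − 146689 = 9569
r = 7122 / √(20100 × 9569) = 7122 / 13868.5580 ≈ 0.5135

0.5135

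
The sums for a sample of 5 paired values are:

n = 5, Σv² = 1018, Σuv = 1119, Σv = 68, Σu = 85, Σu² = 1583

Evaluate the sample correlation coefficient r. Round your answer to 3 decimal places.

r = (nΣuv − ΣuΣv) / √[(nΣu² − (Σu)²)(nΣv² − (Σv)²)]
Numerator: 5×1119 − 85×68 = -185
Denominator: √[(7915 − 7225)(5090 − 4624)] = √[690 × 466] = 567.0450
r = -185 / 567.0450 ≈ -0.326

-0.326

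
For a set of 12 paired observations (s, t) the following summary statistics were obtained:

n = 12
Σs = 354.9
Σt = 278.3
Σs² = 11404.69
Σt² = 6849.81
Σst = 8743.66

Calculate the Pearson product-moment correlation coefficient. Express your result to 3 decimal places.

0.856

r = (nΣst − ΣsΣt) / √[(nΣs² − (Σs)²)(nΣt² − (Σt)²)]
Numerator: 12×8743.66 − 354.9×278.3 = 6155.25
Denominator: √[(136856.28 − 125954.01)(82197.72 − 77450.89)] = √[10902.27 × 4746.83] = 7193.8322
r = 6155.25 / 7193.8322 ≈ 0.856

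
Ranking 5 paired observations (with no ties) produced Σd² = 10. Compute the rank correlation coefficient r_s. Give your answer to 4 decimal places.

ρ = 1 − 6Σd² / [n(n²−1)] = 1 − 6×10 / (5×24)
  = 1 − 60/120 = 1 − 0.50000 ≈ 0.5000

0.5000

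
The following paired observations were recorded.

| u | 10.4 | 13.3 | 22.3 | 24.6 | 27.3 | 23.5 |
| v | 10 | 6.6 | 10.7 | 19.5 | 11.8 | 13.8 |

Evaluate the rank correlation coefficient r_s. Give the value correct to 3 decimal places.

Rank u: 1, 2, 3, 5, 6, 4
Rank v: 2, 1, 3, 6, 4, 5
d = rank(u) − rank(v): -1, 1, 0, -1, 2, -1; Σd² = 8
ρ = 1 − 6Σd² / [n(n²−1)] = 1 − 6×8 / (6×35) = 1 − 48/210 ≈ 0.771

0.771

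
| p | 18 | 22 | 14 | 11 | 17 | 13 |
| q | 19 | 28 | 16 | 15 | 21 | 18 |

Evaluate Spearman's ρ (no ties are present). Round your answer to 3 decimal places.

Rank p: 5, 6, 3, 1, 4, 2
Rank q: 4, 6, 2, 1, 5, 3
d = rank(p) − rank(q): 1, 0, 1, 0, -1, -1; Σd² = 4
ρ = 1 − 6Σd² / [n(n²−1)] = 1 − 6×4 / (6×35) = 1 − 24/210 ≈ 0.886

0.886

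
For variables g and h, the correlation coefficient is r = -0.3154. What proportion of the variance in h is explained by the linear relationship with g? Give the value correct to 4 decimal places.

r² = (-0.3154)² = 0.0995

0.0995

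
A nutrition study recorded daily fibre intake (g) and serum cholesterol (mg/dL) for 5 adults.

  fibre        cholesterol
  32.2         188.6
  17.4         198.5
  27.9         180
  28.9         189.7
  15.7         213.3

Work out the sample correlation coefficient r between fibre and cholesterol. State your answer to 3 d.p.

n = 5, Σx = 122.1, Σy = 970.1, Σx² = 3199.71, Σy² = 188855.19, Σxy = 23379.96
nΣxy − ΣxΣy = 116899.8 − 118449.21 = -1549.41
nΣx² − (Σx)² = 15998.55 − 14908.41 = 1090.14; nΣy² − (Σy)² = 944275.95 − 941094.01 = 3181.94
r = -1549.41 / √(1090.14 × 3181.94) = -1549.41 / 1862.4608 ≈ -0.832

-0.832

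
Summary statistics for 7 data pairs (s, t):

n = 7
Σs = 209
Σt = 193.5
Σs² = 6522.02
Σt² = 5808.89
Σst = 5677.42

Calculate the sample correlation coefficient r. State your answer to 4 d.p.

-0.2775

r = (nΣst − ΣsΣt) / √[(nΣs² − (Σs)²)(nΣt² − (Σt)²)]
Numerator: 7×5677.42 − 209×193.5 = -699.56
Denominator: √[(45654.14 − 43681)(40662.23 − 37442.25)] = √[1973.14 × 3219.98] = 2520.6093
r = -699.56 / 2520.6093 ≈ -0.2775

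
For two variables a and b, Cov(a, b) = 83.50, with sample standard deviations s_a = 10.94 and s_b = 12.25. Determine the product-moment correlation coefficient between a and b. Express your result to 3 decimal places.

0.623

r = Cov(a,b) / (s_a · s_b) = 83.50 / (10.94 × 12.25)
  = 83.50 / 134.0150 ≈ 0.623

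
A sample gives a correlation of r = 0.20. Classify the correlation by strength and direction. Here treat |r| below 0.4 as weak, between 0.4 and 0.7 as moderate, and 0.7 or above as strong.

weak positive

r = 0.20 > 0 so the relationship is positive.
|r| = 0.20, which falls in the weak range.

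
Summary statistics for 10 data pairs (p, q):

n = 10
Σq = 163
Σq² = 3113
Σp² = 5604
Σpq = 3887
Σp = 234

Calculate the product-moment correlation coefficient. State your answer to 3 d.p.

0.301

r = (nΣpq − ΣpΣq) / √[(nΣp² − (Σp)²)(nΣq² − (Σq)²)]
Numerator: 10×3887 − 234×163 = 728
Denominator: √[(56040 − 54756)(31130 − 26569)] = √[1284 × 4561] = 2419.9843
r = 728 / 2419.9843 ≈ 0.301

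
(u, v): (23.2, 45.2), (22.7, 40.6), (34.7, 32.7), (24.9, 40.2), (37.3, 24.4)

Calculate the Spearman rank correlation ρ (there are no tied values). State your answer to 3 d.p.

Rank u: 2, 1, 4, 3, 5
Rank v: 5, 4, 2, 3, 1
d = rank(u) − rank(v): -3, -3, 2, 0, 4; Σd² = 38
ρ = 1 − 6Σd² / [n(n²−1)] = 1 − 6×38 / (5×24) = 1 − 228/120 ≈ -0.900

-0.900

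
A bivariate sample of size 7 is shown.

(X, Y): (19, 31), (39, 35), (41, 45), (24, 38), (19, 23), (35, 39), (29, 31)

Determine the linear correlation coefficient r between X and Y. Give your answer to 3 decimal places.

0.747

n = 7, ΣX = 206, ΣY = 242, ΣX² = 6566, ΣY² = 8666, ΣXY = 7412
nΣXY − ΣXΣY = 51884 − 49852 = 2032
nΣX² − (ΣX)² = 45962 − 42436 = 3526; nΣY² − (ΣY)² = 60662 − 58564 = 2098
r = 2032 / √(3526 × 2098) = 2032 / 2719.8434 ≈ 0.747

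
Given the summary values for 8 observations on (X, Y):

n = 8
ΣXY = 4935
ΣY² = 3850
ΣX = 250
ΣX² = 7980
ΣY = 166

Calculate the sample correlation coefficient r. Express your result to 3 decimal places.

r = (nΣXY − ΣXΣY) / √[(nΣX² − (ΣX)²)(nΣY² − (ΣY)²)]
Numerator: 8×4935 − 250×166 = -2020
Denominator: √[(63840 − 62500)(30800 − 27556)] = √[1340 × 3244] = 2084.9364
r = -2020 / 2084.9364 ≈ -0.969

-0.969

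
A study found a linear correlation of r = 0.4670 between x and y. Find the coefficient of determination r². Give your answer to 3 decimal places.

0.218

r² = (0.4670)² = 0.218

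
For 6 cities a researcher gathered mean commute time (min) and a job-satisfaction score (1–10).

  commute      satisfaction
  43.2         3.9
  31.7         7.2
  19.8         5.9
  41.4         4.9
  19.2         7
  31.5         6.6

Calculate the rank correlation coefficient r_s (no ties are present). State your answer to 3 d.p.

-0.600

Rank commute: 6, 4, 2, 5, 1, 3
Rank satisfaction: 1, 6, 3, 2, 5, 4
d = rank(commute) − rank(satisfaction): 5, -2, -1, 3, -4, -1; Σd² = 56
ρ = 1 − 6Σd² / [n(n²−1)] = 1 − 6×56 / (6×35) = 1 − 336/210 ≈ -0.600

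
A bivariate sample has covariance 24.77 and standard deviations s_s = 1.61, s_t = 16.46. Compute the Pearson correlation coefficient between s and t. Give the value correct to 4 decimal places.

r = Cov(s,t) / (s_s · s_t) = 24.77 / (1.61 × 16.46)
  = 24.77 / 26.5006 ≈ 0.9347

0.9347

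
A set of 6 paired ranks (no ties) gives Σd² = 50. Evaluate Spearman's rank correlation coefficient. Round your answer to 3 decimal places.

ρ = 1 − 6Σd² / [n(n²−1)] = 1 − 6×50 / (6×35)
  = 1 − 300/210 = 1 − 1.4286 ≈ -0.429

-0.429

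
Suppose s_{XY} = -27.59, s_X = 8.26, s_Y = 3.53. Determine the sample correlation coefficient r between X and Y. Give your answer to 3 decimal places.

r = Cov(X,Y) / (s_X · s_Y) = -27.59 / (8.26 × 3.53)
  = -27.59 / 29.1578 ≈ -0.946

-0.946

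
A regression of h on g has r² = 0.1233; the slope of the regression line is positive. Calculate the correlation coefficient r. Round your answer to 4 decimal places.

|r| = √0.1233 = 0.3511
The association is positive, so r = 0.3511.

0.3511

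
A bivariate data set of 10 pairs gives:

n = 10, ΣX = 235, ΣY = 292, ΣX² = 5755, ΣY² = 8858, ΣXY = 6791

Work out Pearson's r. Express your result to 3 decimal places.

-0.256

r = (nΣXY − ΣXΣY) / √[(nΣX² − (ΣX)²)(nΣY² − (ΣY)²)]
Numerator: 10×6791 − 235×292 = -710
Denominator: √[(57550 − 55225)(88580 − 85264)] = √[2325 × 3316] = 2776.6347
r = -710 / 2776.6347 ≈ -0.256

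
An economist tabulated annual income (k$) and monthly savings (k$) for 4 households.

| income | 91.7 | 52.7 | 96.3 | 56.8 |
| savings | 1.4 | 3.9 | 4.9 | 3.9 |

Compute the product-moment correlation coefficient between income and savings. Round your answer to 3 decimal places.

n = 4, Σx = 297.5, Σy = 14.1, Σx² = 23686.11, Σy² = 56.39, Σxy = 1027.3
nΣxy − ΣxΣy = 4109.2 − 4194.75 = -85.55
nΣx² − (Σx)² = 94744.44 − 88506.25 = 6238.19; nΣy² − (Σy)² = 225.56 − 198.81 = 26.75
r = -85.55 / √(6238.19 × 26.75) = -85.55 / 408.4992 ≈ -0.209

-0.209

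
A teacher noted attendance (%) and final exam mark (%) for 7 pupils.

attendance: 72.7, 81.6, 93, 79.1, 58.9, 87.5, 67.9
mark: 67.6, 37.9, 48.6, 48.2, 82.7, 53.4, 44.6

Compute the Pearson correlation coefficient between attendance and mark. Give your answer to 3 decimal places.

-0.624

n = 7, Σx = 540.7, Σy = 383, Σx² = 42585.53, Σy² = 22371.38, Σxy = 28911.45
nΣxy − ΣxΣy = 202380.15 − 207088.1 = -4707.95
nΣx² − (Σx)² = 298098.71 − 292356.49 = 5742.22; nΣy² − (Σy)² = 156599.66 − 146689 = 9910.66
r = -4707.95 / √(5742.22 × 9910.66) = -4707.95 / 7543.8180 ≈ -0.624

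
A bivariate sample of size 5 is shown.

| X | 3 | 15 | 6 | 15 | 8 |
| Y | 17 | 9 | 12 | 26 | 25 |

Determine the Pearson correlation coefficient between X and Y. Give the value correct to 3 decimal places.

n = 5, ΣX = 47, ΣY = 89, ΣX² = 559, ΣY² = 1815, ΣXY = 848
nΣXY − ΣXΣY = 4240 − 4183 = 57
nΣX² − (ΣX)² = 2795 − 2209 = 586; nΣY² − (ΣY)² = 9075 − 7921 = 1154
r = 57 / √(586 × 1154) = 57 / 822.3406 ≈ 0.069

0.069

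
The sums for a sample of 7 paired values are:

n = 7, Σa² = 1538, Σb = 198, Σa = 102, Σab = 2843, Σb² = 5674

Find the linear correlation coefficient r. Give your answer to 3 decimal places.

r = (nΣab − ΣaΣb) / √[(nΣa² − (Σa)²)(nΣb² − (Σb)²)]
Numerator: 7×2843 − 102×198 = -295
Denominator: √[(10766 − 10404)(39718 − 39204)] = √[362 × 514] = 431.3560
r = -295 / 431.3560 ≈ -0.684

-0.684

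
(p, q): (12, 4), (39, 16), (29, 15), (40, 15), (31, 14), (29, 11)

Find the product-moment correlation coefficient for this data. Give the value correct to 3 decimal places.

0.925

n = 6, Σp = 180, Σq = 75, Σp² = 5908, Σq² = 1039, Σpq = 2460
nΣpq − ΣpΣq = 14760 − 13500 = 1260
nΣp² − (Σp)² = 35448 − 32400 = 3048; nΣq² − (Σq)² = 6234 − 5625 = 609
r = 1260 / √(3048 × 609) = 1260 / 1362.4361 ≈ 0.925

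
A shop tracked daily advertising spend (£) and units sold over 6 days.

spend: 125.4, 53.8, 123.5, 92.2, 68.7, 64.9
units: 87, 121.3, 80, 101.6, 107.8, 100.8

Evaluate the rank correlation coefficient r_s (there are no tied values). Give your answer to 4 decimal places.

-0.7714

Rank spend: 6, 1, 5, 4, 3, 2
Rank units: 2, 6, 1, 4, 5, 3
d = rank(spend) − rank(units): 4, -5, 4, 0, -2, -1; Σd² = 62
ρ = 1 − 6Σd² / [n(n²−1)] = 1 − 6×62 / (6×35) = 1 − 372/210 ≈ -0.7714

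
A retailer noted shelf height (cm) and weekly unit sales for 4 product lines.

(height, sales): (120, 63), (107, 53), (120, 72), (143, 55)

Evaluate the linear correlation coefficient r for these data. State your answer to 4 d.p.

-0.0810

n = 4, Σx = 490, Σy = 243, Σx² = 60698, Σy² = 14987, Σxy = 29736
nΣxy − ΣxΣy = 118944 − 119070 = -126
nΣx² − (Σx)² = 242792 − 240100 = 2692; nΣy² − (Σy)² = 59948 − 59049 = 899
r = -126 / √(2692 × 899) = -126 / 1555.6696 ≈ -0.0810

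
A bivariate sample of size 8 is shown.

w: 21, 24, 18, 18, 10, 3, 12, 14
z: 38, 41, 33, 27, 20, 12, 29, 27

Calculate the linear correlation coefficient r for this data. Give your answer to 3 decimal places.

0.953

n = 8, Σw = 120, Σz = 227, Σw² = 2114, Σz² = 7057, Σwz = 3824
nΣwz − ΣwΣz = 30592 − 27240 = 3352
nΣw² − (Σw)² = 16912 − 14400 = 2512; nΣz² − (Σz)² = 56456 − 51529 = 4927
r = 3352 / √(2512 × 4927) = 3352 / 3518.0426 ≈ 0.953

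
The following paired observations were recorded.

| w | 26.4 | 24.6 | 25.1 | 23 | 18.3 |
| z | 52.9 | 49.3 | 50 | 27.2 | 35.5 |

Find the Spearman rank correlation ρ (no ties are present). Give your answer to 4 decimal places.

Rank w: 5, 3, 4, 2, 1
Rank z: 5, 3, 4, 1, 2
d = rank(w) − rank(z): 0, 0, 0, 1, -1; Σd² = 2
ρ = 1 − 6Σd² / [n(n²−1)] = 1 − 6×2 / (5×24) = 1 − 12/120 ≈ 0.9000

0.9000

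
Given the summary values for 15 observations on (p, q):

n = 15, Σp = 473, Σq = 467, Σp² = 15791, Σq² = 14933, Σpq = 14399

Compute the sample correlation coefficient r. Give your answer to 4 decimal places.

r = (nΣpq − ΣpΣq) / √[(nΣp² − (Σp)²)(nΣq² − (Σq)²)]
Numerator: 15×14399 − 473×467 = -4906
Denominator: √[(236865 − 223729)(223995 − 218089)] = √[13136 × 5906] = 8808.0200
r = -4906 / 8808.0200 ≈ -0.5570

-0.5570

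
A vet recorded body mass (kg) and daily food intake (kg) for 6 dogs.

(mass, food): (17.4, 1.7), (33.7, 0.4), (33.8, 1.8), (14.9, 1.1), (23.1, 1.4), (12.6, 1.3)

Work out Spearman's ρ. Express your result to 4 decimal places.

0.3143

Rank mass: 3, 5, 6, 2, 4, 1
Rank food: 5, 1, 6, 2, 4, 3
d = rank(mass) − rank(food): -2, 4, 0, 0, 0, -2; Σd² = 24
ρ = 1 − 6Σd² / [n(n²−1)] = 1 − 6×24 / (6×35) = 1 − 144/210 ≈ 0.3143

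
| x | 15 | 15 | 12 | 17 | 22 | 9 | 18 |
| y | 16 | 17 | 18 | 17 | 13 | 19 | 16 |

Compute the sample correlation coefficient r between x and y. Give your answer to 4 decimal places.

n = 7, Σx = 108, Σy = 116, Σx² = 1772, Σy² = 1944, Σxy = 1745
nΣxy − ΣxΣy = 12215 − 12528 = -313
nΣx² − (Σx)² = 12404 − 11664 = 740; nΣy² − (Σy)² = 13608 − 13456 = 152
r = -313 / √(740 × 152) = -313 / 335.3804 ≈ -0.9333

-0.9333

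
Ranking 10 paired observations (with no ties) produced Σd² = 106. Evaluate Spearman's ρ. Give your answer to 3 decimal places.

ρ = 1 − 6Σd² / [n(n²−1)] = 1 − 6×106 / (10×99)
  = 1 − 636/990 = 1 − 0.6424 ≈ 0.358

0.358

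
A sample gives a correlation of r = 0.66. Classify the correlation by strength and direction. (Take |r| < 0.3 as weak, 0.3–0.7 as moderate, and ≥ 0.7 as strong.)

moderate positive

r = 0.66 > 0 so the relationship is positive.
|r| = 0.66, which falls in the moderate range.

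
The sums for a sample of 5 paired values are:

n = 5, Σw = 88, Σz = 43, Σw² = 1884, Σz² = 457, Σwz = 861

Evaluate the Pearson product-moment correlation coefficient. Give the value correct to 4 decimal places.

0.6095

r = (nΣwz − ΣwΣz) / √[(nΣw² − (Σw)²)(nΣz² − (Σz)²)]
Numerator: 5×861 − 88×43 = 521
Denominator: √[(9420 − 7744)(2285 − 1849)] = √[1676 × 436] = 854.8310
r = 521 / 854.8310 ≈ 0.6095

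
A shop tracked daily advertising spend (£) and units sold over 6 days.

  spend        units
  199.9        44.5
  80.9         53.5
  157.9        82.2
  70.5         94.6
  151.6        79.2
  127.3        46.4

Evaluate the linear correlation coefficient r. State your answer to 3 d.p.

-0.346

n = 6, Σx = 788.1, Σy = 400.4, Σx² = 115595.33, Σy² = 28974.1, Σxy = 50785.82
nΣxy − ΣxΣy = 304714.92 − 315555.24 = -10840.32
nΣx² − (Σx)² = 693571.98 − 621101.61 = 72470.37; nΣy² − (Σy)² = 173844.6 − 160320.16 = 13524.44
r = -10840.32 / √(72470.37 × 13524.44) = -10840.32 / 31306.8870 ≈ -0.346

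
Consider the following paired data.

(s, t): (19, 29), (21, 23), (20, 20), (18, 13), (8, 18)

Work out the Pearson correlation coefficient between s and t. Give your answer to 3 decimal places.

0.323

n = 5, Σs = 86, Σt = 103, Σs² = 1590, Σt² = 2263, Σst = 1812
nΣst − ΣsΣt = 9060 − 8858 = 202
nΣs² − (Σs)² = 7950 − 7396 = 554; nΣt² − (Σt)² = 11315 − 10609 = 706
r = 202 / √(554 × 706) = 202 / 625.3991 ≈ 0.323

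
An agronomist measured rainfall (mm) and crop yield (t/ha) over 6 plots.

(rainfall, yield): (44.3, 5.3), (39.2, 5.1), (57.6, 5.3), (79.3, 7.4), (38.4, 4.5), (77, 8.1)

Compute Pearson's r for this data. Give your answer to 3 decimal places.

0.938

n = 6, Σx = 335.8, Σy = 35.7, Σx² = 20508.94, Σy² = 222.81, Σxy = 2123.31
nΣxy − ΣxΣy = 12739.86 − 11988.06 = 751.8
nΣx² − (Σx)² = 123053.64 − 112761.64 = 10292; nΣy² − (Σy)² = 1336.86 − 1274.49 = 62.37
r = 751.8 / √(10292 × 62.37) = 751.8 / 801.1941 ≈ 0.938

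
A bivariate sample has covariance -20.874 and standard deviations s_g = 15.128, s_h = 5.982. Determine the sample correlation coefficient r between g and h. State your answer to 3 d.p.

r = Cov(g,h) / (s_g · s_h) = -20.874 / (15.128 × 5.982)
  = -20.874 / 90.4957 ≈ -0.231

-0.231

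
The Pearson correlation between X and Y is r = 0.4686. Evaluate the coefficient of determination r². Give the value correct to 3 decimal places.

0.220

r² = (0.4686)² = 0.220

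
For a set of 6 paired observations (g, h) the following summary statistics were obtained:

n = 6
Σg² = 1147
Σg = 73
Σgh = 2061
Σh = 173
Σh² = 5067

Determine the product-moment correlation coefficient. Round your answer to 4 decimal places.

-0.3069

r = (nΣgh − ΣgΣh) / √[(nΣg² − (Σg)²)(nΣh² − (Σh)²)]
Numerator: 6×2061 − 73×173 = -263
Denominator: √[(6882 − 5329)(30402 − 29929)] = √[1553 × 473] = 857.0700
r = -263 / 857.0700 ≈ -0.3069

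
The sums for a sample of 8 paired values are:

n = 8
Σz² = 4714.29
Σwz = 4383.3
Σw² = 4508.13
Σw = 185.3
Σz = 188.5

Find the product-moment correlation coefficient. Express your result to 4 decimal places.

0.0707

r = (nΣwz − ΣwΣz) / √[(nΣw² − (Σw)²)(nΣz² − (Σz)²)]
Numerator: 8×4383.3 − 185.3×188.5 = 137.35
Denominator: √[(36065.04 − 34336.09)(37714.32 − 35532.25)] = √[1728.95 × 2182.07] = 1942.3414
r = 137.35 / 1942.3414 ≈ 0.0707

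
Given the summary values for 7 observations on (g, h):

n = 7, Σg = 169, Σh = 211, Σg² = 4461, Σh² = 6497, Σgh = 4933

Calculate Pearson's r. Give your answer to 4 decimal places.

-0.7058

r = (nΣgh − ΣgΣh) / √[(nΣg² − (Σg)²)(nΣh² − (Σh)²)]
Numerator: 7×4933 − 169×211 = -1128
Denominator: √[(31227 − 28561)(45479 − 44521)] = √[2666 × 958] = 1598.1327
r = -1128 / 1598.1327 ≈ -0.7058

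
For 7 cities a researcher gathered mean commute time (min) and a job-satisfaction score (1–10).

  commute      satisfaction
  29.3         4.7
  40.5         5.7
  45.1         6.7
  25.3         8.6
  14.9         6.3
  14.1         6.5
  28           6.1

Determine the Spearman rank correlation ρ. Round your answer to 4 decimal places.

-0.2500

Rank commute: 5, 6, 7, 3, 2, 1, 4
Rank satisfaction: 1, 2, 6, 7, 4, 5, 3
d = rank(commute) − rank(satisfaction): 4, 4, 1, -4, -2, -4, 1; Σd² = 70
ρ = 1 − 6Σd² / [n(n²−1)] = 1 − 6×70 / (7×48) = 1 − 420/336 ≈ -0.2500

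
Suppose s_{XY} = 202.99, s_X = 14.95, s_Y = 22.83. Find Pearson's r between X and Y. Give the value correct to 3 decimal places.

r = Cov(X,Y) / (s_X · s_Y) = 202.99 / (14.95 × 22.83)
  = 202.99 / 341.3085 ≈ 0.595

0.595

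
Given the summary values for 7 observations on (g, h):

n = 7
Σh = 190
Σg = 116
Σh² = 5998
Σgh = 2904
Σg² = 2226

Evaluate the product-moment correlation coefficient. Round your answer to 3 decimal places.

-0.484

r = (nΣgh − ΣgΣh) / √[(nΣg² − (Σg)²)(nΣh² − (Σh)²)]
Numerator: 7×2904 − 116×190 = -1712
Denominator: √[(15582 − 13456)(41986 − 36100)] = √[2126 × 5886] = 3537.4618
r = -1712 / 3537.4618 ≈ -0.484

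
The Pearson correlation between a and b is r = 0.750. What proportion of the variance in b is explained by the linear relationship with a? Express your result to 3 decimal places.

r² = (0.750)² = 0.563

0.563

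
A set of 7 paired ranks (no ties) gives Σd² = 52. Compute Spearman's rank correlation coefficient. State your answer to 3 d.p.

ρ = 1 − 6Σd² / [n(n²−1)] = 1 − 6×52 / (7×48)
  = 1 − 312/336 = 1 − 0.9286 ≈ 0.071

0.071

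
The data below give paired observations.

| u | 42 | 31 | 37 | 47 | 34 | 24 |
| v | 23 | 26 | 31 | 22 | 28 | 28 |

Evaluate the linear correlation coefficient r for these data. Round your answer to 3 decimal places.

n = 6, Σu = 215, Σv = 158, Σu² = 8035, Σv² = 4218, Σuv = 5577
nΣuv − ΣuΣv = 33462 − 33970 = -508
nΣu² − (Σu)² = 48210 − 46225 = 1985; nΣv² − (Σv)² = 25308 − 24964 = 344
r = -508 / √(1985 × 344) = -508 / 826.3413 ≈ -0.615

-0.615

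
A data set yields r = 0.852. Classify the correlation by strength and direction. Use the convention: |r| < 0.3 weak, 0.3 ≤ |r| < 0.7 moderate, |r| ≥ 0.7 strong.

strong positive

r = 0.852 > 0 so the relationship is positive.
|r| = 0.852, which falls in the strong range.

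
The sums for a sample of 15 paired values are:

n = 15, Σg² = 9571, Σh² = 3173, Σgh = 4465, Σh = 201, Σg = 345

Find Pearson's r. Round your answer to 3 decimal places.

r = (nΣgh − ΣgΣh) / √[(nΣg² − (Σg)²)(nΣh² − (Σh)²)]
Numerator: 15×4465 − 345×201 = -2370
Denominator: √[(143565 − 119025)(47595 − 40401)] = √[24540 × 7194] = 13286.8642
r = -2370 / 13286.8642 ≈ -0.178

-0.178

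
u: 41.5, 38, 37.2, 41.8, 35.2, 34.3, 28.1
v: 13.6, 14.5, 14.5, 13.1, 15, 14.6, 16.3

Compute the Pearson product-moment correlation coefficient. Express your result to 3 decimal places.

-0.967

n = 7, Σu = 256.1, Σv = 101.6, Σu² = 9502.47, Σv² = 1480.92, Σuv = 3689.19
nΣuv − ΣuΣv = 25824.33 − 26019.76 = -195.43
nΣu² − (Σu)² = 66517.29 − 65587.21 = 930.08; nΣv² − (Σv)² = 10366.44 − 10322.56 = 43.88
r = -195.43 / √(930.08 × 43.88) = -195.43 / 202.0196 ≈ -0.967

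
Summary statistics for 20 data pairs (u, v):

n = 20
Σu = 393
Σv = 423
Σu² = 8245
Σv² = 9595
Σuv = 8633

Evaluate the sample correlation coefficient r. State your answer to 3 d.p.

0.551

r = (nΣuv − ΣuΣv) / √[(nΣu² − (Σu)²)(nΣv² − (Σv)²)]
Numerator: 20×8633 − 393×423 = 6421
Denominator: √[(164900 − 154449)(191900 − 178929)] = √[10451 × 12971] = 11643.0203
r = 6421 / 11643.0203 ≈ 0.551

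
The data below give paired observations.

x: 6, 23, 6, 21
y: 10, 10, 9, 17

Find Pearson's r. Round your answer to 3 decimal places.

0.554

n = 4, Σx = 56, Σy = 46, Σx² = 1042, Σy² = 570, Σxy = 701
nΣxy − ΣxΣy = 2804 − 2576 = 228
nΣx² − (Σx)² = 4168 − 3136 = 1032; nΣy² − (Σy)² = 2280 − 2116 = 164
r = 228 / √(1032 × 164) = 228 / 411.3976 ≈ 0.554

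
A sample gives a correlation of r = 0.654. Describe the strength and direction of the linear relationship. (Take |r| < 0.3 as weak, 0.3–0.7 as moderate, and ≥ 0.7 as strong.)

r = 0.654 > 0 so the relationship is positive.
|r| = 0.654, which falls in the moderate range.

moderate positive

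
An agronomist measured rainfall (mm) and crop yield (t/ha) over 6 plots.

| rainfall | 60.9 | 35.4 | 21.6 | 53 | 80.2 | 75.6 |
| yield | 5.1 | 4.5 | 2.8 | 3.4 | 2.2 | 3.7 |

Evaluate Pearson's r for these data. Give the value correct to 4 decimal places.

n = 6, Σx = 326.7, Σy = 21.7, Σx² = 20384.93, Σy² = 84.19, Σxy = 1166.73
nΣxy − ΣxΣy = 7000.38 − 7089.39 = -89.01
nΣx² − (Σx)² = 122309.58 − 106732.89 = 15576.69; nΣy² − (Σy)² = 505.14 − 470.89 = 34.25
r = -89.01 / √(15576.69 × 34.25) = -89.01 / 730.4120 ≈ -0.1219

-0.1219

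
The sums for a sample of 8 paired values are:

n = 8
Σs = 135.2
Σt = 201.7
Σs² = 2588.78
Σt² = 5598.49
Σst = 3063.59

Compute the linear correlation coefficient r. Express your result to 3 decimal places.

r = (nΣst − ΣsΣt) / √[(nΣs² − (Σs)²)(nΣt² − (Σt)²)]
Numerator: 8×3063.59 − 135.2×201.7 = -2761.12
Denominator: √[(20710.24 − 18279.04)(44787.92 − 40682.89)] = √[2431.2 × 4105.03] = 3159.1374
r = -2761.12 / 3159.1374 ≈ -0.874

-0.874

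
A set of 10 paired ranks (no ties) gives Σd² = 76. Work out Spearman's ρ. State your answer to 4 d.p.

0.5394

ρ = 1 − 6Σd² / [n(n²−1)] = 1 − 6×76 / (10×99)
  = 1 − 456/990 = 1 − 0.46061 ≈ 0.5394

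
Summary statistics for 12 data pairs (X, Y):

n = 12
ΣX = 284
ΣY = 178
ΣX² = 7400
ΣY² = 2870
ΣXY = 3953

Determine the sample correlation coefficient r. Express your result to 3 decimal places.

r = (nΣXY − ΣXΣY) / √[(nΣX² − (ΣX)²)(nΣY² − (ΣY)²)]
Numerator: 12×3953 − 284×178 = -3116
Denominator: √[(88800 − 80656)(34440 − 31684)] = √[8144 × 2756] = 4737.6011
r = -3116 / 4737.6011 ≈ -0.658

-0.658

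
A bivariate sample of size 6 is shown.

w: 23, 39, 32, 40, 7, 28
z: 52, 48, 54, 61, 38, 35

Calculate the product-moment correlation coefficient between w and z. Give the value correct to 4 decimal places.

n = 6, Σw = 169, Σz = 288, Σw² = 5507, Σz² = 14314, Σwz = 8482
nΣwz − ΣwΣz = 50892 − 48672 = 2220
nΣw² − (Σw)² = 33042 − 28561 = 4481; nΣz² − (Σz)² = 85884 − 82944 = 2940
r = 2220 / √(4481 × 2940) = 2220 / 3629.6198 ≈ 0.6116

0.6116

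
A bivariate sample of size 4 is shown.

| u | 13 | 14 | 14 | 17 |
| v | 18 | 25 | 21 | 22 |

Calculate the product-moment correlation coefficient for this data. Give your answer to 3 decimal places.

n = 4, Σu = 58, Σv = 86, Σu² = 850, Σv² = 1874, Σuv = 1252
nΣuv − ΣuΣv = 5008 − 4988 = 20
nΣu² − (Σu)² = 3400 − 3364 = 36; nΣv² − (Σv)² = 7496 − 7396 = 100
r = 20 / √(36 × 100) = 20 / 60.0000 ≈ 0.333

0.333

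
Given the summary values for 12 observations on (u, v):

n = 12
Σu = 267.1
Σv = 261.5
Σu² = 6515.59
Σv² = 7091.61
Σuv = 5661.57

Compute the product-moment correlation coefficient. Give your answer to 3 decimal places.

r = (nΣuv − ΣuΣv) / √[(nΣu² − (Σu)²)(nΣv² − (Σv)²)]
Numerator: 12×5661.57 − 267.1×261.5 = -1907.81
Denominator: √[(78187.08 − 71342.41)(85099.32 − 68382.25)] = √[6844.67 × 16717.07] = 10696.8606
r = -1907.81 / 10696.8606 ≈ -0.178

-0.178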